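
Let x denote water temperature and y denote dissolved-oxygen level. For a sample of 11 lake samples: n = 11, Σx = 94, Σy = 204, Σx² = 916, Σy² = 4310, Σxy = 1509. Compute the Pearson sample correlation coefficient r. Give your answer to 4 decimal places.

Numerator: nΣxy − (Σx)(Σy) = 11·1509 − (94)(204) = -2577
Denominator: √[(nΣx²−(Σx)²)(nΣy²−(Σy)²)]
  nΣx²−(Σx)² = 11·916 − 8836 = 1240;  nΣy²−(Σy)² = 11·4310 − 41616 = 5794
  √(1240·5794) = √7184560 = 2680.4030
r = -2577 / 2680.4030 = -0.9614

-0.9614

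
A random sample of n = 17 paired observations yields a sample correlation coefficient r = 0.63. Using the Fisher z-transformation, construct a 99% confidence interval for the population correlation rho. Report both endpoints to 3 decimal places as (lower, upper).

(0.053, 0.892)

Fisher z: z_r = atanh(r) = ½·ln((1+0.63)/(1−0.63)) = 0.741416
SE(z) = 1/√(n−3) = 1/√14 = 0.267261
99% ⇒ z* = 2.576; margin = 2.576·0.267261 = 0.688464
CI on z-scale: (0.052952, 1.429880)
Back-transform: tanh(0.052952) = 0.052903, tanh(1.429880) = 0.891642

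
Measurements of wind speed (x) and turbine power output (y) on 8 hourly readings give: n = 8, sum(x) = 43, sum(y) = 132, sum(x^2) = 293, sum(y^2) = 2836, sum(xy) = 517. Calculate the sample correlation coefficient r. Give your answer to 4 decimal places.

Numerator: nΣxy − (Σx)(Σy) = 8·517 − (43)(132) = -1540
Denominator: √[(nΣx²−(Σx)²)(nΣy²−(Σy)²)]
  nΣx²−(Σx)² = 8·293 − 1849 = 495;  nΣy²−(Σy)² = 8·2836 − 17424 = 5264
  √(495·5264) = √2605680 = 1614.2119
r = -1540 / 1614.2119 = -0.9540

-0.9540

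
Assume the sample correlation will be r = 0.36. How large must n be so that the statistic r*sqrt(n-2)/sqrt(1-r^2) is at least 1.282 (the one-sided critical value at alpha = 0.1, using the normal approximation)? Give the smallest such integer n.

Need r·√(n−2)/√(1−r²) ≥ 1.282
√(n−2) ≥ 1.282·√(1−0.1296) / 0.36 = 1.282·0.932952 / 0.36 = 3.3223
n−2 ≥ 11.0377  ⇒  n ≥ 13.0377
Smallest integer n = 14

14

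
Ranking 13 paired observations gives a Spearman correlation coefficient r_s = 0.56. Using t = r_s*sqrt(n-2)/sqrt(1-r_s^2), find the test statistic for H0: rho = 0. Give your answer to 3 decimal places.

1 − r_s² = 1 − 0.3136 = 0.6864;  √(1−r_s²) = 0.828493
√(n−2) = √11 = 3.316625
t = r_s·√(n−2)/√(1−r_s²) = 0.56 · 3.316625 / 0.828493 = 2.242

2.242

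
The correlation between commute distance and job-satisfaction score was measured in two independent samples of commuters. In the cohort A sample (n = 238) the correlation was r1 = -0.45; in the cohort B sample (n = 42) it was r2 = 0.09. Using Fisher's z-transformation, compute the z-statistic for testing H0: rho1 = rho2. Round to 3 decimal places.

Fisher z-transforms: z1 = atanh(-0.45) = -0.484700, z2 = atanh(0.09) = 0.090244; difference d = -0.574944
Var(d) = 1/235 + 1/39 = 0.0042553 + 0.0256410 = 0.0298963
z = d/√Var(d) = -0.574944 / √0.0298963 = -0.574944 / 0.172905 = -3.325

-3.325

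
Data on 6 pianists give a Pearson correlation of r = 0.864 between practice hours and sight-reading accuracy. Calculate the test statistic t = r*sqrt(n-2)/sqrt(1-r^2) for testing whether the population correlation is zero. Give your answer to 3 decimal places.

1 − r² = 1 − 0.746496 = 0.253504;  √(1−r²) = 0.503492
√(n−2) = √4 = 2.000000
t = r·√(n−2)/√(1−r²) = 0.864 · 2.000000 / 0.503492 = 3.432

3.432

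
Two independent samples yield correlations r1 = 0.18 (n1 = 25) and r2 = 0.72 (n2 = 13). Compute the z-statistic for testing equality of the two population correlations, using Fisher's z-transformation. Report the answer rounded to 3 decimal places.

-1.903

Fisher z-transforms: z1 = atanh(0.18) = 0.181983, z2 = atanh(0.72) = 0.907645; difference d = -0.725662
Var(d) = 1/22 + 1/10 = 0.0454545 + 0.1000000 = 0.1454545
z = d/√Var(d) = -0.725662 / √0.1454545 = -0.725662 / 0.381385 = -1.903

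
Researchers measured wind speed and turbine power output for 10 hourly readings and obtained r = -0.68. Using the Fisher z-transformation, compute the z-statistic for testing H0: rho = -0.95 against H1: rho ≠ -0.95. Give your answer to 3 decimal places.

2.653

Fisher z: atanh(-0.68) = -0.829114, atanh(-0.95) = -1.831781
z = (z_r − z_0)·√(n−3) = (-0.829114 − (-1.831781))·√7 = 1.002667 · 2.645751 = 2.653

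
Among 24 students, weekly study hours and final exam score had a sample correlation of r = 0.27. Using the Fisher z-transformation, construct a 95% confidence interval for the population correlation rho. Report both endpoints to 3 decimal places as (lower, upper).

Fisher z: z_r = atanh(r) = ½·ln((1+0.27)/(1−0.27)) = 0.276864
SE(z) = 1/√(n−3) = 1/√21 = 0.218218
95% ⇒ z* = 1.960; margin = 1.960·0.218218 = 0.427707
CI on z-scale: (-0.150843, 0.704571)
Back-transform: tanh(-0.150843) = -0.149709, tanh(0.704571) = 0.607261

(-0.150, 0.607)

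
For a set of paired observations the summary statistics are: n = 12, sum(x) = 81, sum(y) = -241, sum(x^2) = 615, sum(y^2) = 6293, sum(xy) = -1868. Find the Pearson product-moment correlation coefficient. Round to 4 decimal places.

S_xy = nΣxy − ΣxΣy = 12·(-1868) − 81·(-241) = -22416 − (-19521) = -2895
S_xx = nΣx² − (Σx)² = 12·615 − 81² = 7380 − 6561 = 819
S_yy = nΣy² − (Σy)² = 12·6293 − (-241)² = 75516 − 58081 = 17435
r = S_xy / √(S_xx·S_yy) = -2895 / √(819·17435) = -2895 / √14279265 = -2895 / 3778.7915 = -0.7661

-0.7661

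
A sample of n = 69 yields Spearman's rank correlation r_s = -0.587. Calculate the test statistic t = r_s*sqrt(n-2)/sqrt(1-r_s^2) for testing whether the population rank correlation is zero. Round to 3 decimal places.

1 − r_s² = 1 − 0.344569 = 0.655431;  √(1−r_s²) = 0.809587
√(n−2) = √67 = 8.185353
t = r_s·√(n−2)/√(1−r_s²) = -0.587 · 8.185353 / 0.809587 = -5.935

-5.935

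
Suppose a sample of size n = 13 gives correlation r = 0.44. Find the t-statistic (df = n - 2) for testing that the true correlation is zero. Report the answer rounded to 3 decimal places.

t = r·√(n−2) / √(1−r²) with r = 0.44, n = 13
  = 0.44·√11 / √(1 − 0.1936)
  = 0.44·3.316625 / 0.897998
  = 1.459315 / 0.897998 = 1.625

1.625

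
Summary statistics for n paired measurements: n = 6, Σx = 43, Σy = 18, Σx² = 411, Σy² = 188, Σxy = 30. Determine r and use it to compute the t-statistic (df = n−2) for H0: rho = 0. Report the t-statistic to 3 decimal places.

Numerator: nΣxy − (Σx)(Σy) = 6·30 − (43)(18) = -594
Denominator: √[(nΣx²−(Σx)²)(nΣy²−(Σy)²)]
  nΣx²−(Σx)² = 6·411 − 1849 = 617;  nΣy²−(Σy)² = 6·188 − 324 = 804
  √(617·804) = √496068 = 704.3209
r = -594 / 704.3209 = -0.8434
t = r·√(n−2)/√(1−r²) = -0.8434·√4 / √(1−0.711324) = -1.686800 / 0.537286 = -3.139

-3.139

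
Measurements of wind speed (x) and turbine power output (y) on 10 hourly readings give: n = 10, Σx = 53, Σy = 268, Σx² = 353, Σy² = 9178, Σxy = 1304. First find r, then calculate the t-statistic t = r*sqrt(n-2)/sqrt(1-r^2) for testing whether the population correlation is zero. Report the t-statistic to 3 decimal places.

Numerator: nΣxy − (Σx)(Σy) = 10·1304 − (53)(268) = -1164
Denominator: √[(nΣx²−(Σx)²)(nΣy²−(Σy)²)]
  nΣx²−(Σx)² = 10·353 − 2809 = 721;  nΣy²−(Σy)² = 10·9178 − 71824 = 19956
  √(721·19956) = √14388276 = 3793.1881
r = -1164 / 3793.1881 = -0.3069
t = r·√(n−2)/√(1−r²) = -0.3069·√8 / √(1−0.094188) = -0.868044 / 0.951742 = -0.912

-0.912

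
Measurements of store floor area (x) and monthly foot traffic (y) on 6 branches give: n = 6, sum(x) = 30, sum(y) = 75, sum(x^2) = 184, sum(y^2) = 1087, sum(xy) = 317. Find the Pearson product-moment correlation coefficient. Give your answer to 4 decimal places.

-0.8135

S_xy = nΣxy − ΣxΣy = 6·317 − 30·75 = 1902 − 2250 = -348
S_xx = nΣx² − (Σx)² = 6·184 − 30² = 1104 − 900 = 204
S_yy = nΣy² − (Σy)² = 6·1087 − 75² = 6522 − 5625 = 897
r = S_xy / √(S_xx·S_yy) = -348 / √(204·897) = -348 / √182988 = -348 / 427.7710 = -0.8135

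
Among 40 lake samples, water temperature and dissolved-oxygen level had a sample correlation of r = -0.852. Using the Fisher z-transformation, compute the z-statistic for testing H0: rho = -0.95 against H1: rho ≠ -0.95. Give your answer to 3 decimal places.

z_r = atanh(-0.852) = -1.263405,  z_0 = atanh(-0.95) = -1.831781
SE = 1/√(n−3) = 1/√37 = 0.164399
z = (z_r − z_0)/SE = (-1.263405 − (-1.831781)) / 0.164399 = 0.568376 / 0.164399 = 3.457

3.457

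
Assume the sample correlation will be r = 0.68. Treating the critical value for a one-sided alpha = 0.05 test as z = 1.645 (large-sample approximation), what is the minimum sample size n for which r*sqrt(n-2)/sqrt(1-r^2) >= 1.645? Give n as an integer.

Need r·√(n−2)/√(1−r²) ≥ 1.645
√(n−2) ≥ 1.645·√(1−0.4624) / 0.68 = 1.645·0.733212 / 0.68 = 1.7737
n−2 ≥ 3.1460  ⇒  n ≥ 5.1460
Smallest integer n = 6

6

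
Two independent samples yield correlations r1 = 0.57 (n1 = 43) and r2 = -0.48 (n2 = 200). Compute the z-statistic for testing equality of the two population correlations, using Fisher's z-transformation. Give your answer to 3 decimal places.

z1 = atanh(0.57) = 0.647523,  z2 = atanh(-0.48) = -0.522984
SE = √(1/(n1−3) + 1/(n2−3)) = √(1/40 + 1/197) = √(0.0250000 + 0.0050761) = √0.0300761 = 0.173425
z = (z1 − z2)/SE = (0.647523 − (-0.522984)) / 0.173425 = 1.170507 / 0.173425 = 6.749

6.749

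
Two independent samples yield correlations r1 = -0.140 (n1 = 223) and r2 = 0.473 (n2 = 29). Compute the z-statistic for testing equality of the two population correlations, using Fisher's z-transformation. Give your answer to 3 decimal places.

-3.158

Fisher z-transforms: z1 = atanh(-0.140) = -0.140926, z2 = atanh(0.473) = 0.513928; difference d = -0.654854
Var(d) = 1/220 + 1/26 = 0.0045455 + 0.0384615 = 0.0430070
z = d/√Var(d) = -0.654854 / √0.0430070 = -0.654854 / 0.207381 = -3.158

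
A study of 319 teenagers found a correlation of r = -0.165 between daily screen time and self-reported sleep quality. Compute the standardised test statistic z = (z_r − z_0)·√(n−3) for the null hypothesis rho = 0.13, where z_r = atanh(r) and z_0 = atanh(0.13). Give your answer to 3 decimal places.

z_r = atanh(-0.165) = -0.166522,  z_0 = atanh(0.13) = 0.130740
SE = 1/√(n−3) = 1/√316 = 0.056254
z = (z_r − z_0)/SE = (-0.166522 − 0.130740) / 0.056254 = -0.297262 / 0.056254 = -5.284

-5.284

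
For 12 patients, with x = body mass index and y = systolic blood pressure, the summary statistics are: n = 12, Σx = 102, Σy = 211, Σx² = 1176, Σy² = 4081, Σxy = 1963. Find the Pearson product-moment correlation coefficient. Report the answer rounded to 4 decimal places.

S_xy = nΣxy − ΣxΣy = 12·1963 − 102·211 = 23556 − 21522 = 2034
S_xx = nΣx² − (Σx)² = 12·1176 − 102² = 14112 − 10404 = 3708
S_yy = nΣy² − (Σy)² = 12·4081 − 211² = 48972 − 44521 = 4451
r = S_xy / √(S_xx·S_yy) = 2034 / √(3708·4451) = 2034 / √16504308 = 2034 / 4062.5494 = 0.5007

0.5007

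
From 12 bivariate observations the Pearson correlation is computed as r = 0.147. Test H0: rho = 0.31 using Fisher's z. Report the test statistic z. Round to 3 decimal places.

-0.517

z_r = atanh(0.147) = 0.148073,  z_0 = atanh(0.31) = 0.320545
SE = 1/√(n−3) = 1/√9 = 0.333333
z = (z_r − z_0)/SE = (0.148073 − 0.320545) / 0.333333 = -0.172472 / 0.333333 = -0.517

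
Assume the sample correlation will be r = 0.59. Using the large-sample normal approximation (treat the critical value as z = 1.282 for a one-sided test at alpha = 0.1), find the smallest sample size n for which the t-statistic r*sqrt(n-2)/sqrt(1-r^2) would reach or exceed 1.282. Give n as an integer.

6

r√(n−2)/√(1−r²) ≥ 1.282  ⇔  n−2 ≥ (1.282)²·(1−r²)/r²
(1−r²)/r² = (1−0.3481)/0.3481 = 1.8727
n ≥ 2 + 1.643524·1.8727 = 2 + 3.0778 = 5.0778
⌈5.0778⌉ = 6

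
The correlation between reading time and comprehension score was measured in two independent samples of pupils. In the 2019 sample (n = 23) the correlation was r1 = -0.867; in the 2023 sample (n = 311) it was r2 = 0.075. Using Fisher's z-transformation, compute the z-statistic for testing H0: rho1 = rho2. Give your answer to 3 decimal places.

-6.050

z1 = atanh(-0.867) = -1.320870,  z2 = atanh(0.075) = 0.075141
SE = √(1/(n1−3) + 1/(n2−3)) = √(1/20 + 1/308) = √(0.0500000 + 0.0032468) = √0.0532468 = 0.230753
z = (z1 − z2)/SE = (-1.320870 − 0.075141) / 0.230753 = -1.396011 / 0.230753 = -6.050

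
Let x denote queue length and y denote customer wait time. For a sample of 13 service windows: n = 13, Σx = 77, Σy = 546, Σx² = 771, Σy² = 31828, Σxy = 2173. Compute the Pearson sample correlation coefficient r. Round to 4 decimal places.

S_xy = nΣxy − ΣxΣy = 13·2173 − 77·546 = 28249 − 42042 = -13793
S_xx = nΣx² − (Σx)² = 13·771 − 77² = 10023 − 5929 = 4094
S_yy = nΣy² − (Σy)² = 13·31828 − 546² = 413764 − 298116 = 115648
r = S_xy / √(S_xx·S_yy) = -13793 / √(4094·115648) = -13793 / √473462912 = -13793 / 21759.2029 = -0.6339

-0.6339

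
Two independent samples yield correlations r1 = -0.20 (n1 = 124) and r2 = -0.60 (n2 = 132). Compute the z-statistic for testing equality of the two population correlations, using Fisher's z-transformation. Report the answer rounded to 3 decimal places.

3.875

z1 = atanh(-0.20) = -0.202733,  z2 = atanh(-0.60) = -0.693147
SE = √(1/(n1−3) + 1/(n2−3)) = √(1/121 + 1/129) = √(0.0082645 + 0.0077519) = √0.0160164 = 0.126556
z = (z1 − z2)/SE = (-0.202733 − (-0.693147)) / 0.126556 = 0.490414 / 0.126556 = 3.875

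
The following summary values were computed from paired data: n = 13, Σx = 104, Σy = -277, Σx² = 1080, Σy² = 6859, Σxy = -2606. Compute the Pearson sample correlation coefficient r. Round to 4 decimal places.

-0.8006

Numerator: nΣxy − (Σx)(Σy) = 13·(-2606) − (104)(-277) = -5070
Denominator: √[(nΣx²−(Σx)²)(nΣy²−(Σy)²)]
  nΣx²−(Σx)² = 13·1080 − 10816 = 3224;  nΣy²−(Σy)² = 13·6859 − 76729 = 12438
  √(3224·12438) = √40100112 = 6332.4649
r = -5070 / 6332.4649 = -0.8006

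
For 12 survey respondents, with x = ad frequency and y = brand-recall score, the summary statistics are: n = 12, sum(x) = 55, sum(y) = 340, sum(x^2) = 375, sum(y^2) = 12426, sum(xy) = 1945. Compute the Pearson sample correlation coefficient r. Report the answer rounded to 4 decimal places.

Numerator: nΣxy − (Σx)(Σy) = 12·1945 − (55)(340) = 4640
Denominator: √[(nΣx²−(Σx)²)(nΣy²−(Σy)²)]
  nΣx²−(Σx)² = 12·375 − 3025 = 1475;  nΣy²−(Σy)² = 12·12426 − 115600 = 33512
  √(1475·33512) = √49430200 = 7030.6614
r = 4640 / 7030.6614 = 0.6600

0.6600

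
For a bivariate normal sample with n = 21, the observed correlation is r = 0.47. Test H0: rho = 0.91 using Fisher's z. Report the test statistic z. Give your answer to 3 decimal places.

z_r = atanh(0.47) = 0.510070,  z_0 = atanh(0.91) = 1.527524
SE = 1/√(n−3) = 1/√18 = 0.235702
z = (z_r − z_0)/SE = (0.510070 − 1.527524) / 0.235702 = -1.017454 / 0.235702 = -4.317

-4.317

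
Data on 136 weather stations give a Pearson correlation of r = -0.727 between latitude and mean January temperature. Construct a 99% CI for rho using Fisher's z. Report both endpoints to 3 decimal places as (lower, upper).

(-0.816, -0.604)

z_r = atanh(-0.727) = -0.922335;  SE = 1/√(n−3) = 1/√133 = 0.086711
z-limits: -0.922335 ± 2.576·0.086711 = -0.922335 ± 0.223368 = [-1.145703, -0.698967]
ρ-limits: (tanh -1.145703, tanh -0.698967) = (-0.816, -0.604)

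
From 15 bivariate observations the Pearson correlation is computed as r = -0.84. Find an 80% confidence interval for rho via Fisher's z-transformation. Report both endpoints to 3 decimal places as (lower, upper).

(-0.920, -0.692)

z_r = atanh(-0.84) = -1.221174;  SE = 1/√(n−3) = 1/√12 = 0.288675
z-limits: -1.221174 ± 1.282·0.288675 = -1.221174 ± 0.370081 = [-1.591255, -0.851093]
ρ-limits: (tanh -1.591255, tanh -0.851093) = (-0.920, -0.692)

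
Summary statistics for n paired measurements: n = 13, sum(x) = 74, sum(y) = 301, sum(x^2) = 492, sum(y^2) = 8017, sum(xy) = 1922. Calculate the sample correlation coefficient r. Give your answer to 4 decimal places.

Numerator: nΣxy − (Σx)(Σy) = 13·1922 − (74)(301) = 2712
Denominator: √[(nΣx²−(Σx)²)(nΣy²−(Σy)²)]
  nΣx²−(Σx)² = 13·492 − 5476 = 920;  nΣy²−(Σy)² = 13·8017 − 90601 = 13620
  √(920·13620) = √12530400 = 3539.8305
r = 2712 / 3539.8305 = 0.7661

0.7661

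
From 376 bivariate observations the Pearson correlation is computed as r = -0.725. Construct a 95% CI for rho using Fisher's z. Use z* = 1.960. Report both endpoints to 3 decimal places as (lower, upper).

(-0.770, -0.673)

Fisher z: z_r = atanh(r) = ½·ln((1+(-0.725))/(1−(-0.725))) = -0.918106
SE(z) = 1/√(n−3) = 1/√373 = 0.051778
95% ⇒ z* = 1.960; margin = 1.960·0.051778 = 0.101485
CI on z-scale: (-1.019591, -0.816621)
Back-transform: tanh(-1.019591) = -0.769700, tanh(-0.816621) = -0.673227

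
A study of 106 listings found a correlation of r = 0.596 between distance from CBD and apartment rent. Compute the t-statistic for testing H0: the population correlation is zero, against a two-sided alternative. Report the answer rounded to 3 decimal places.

7.569

t = r·√(n−2) / √(1−r²) with r = 0.596, n = 106
  = 0.596·√104 / √(1 − 0.355216)
  = 0.596·10.198039 / 0.802984
  = 6.078031 / 0.802984 = 7.569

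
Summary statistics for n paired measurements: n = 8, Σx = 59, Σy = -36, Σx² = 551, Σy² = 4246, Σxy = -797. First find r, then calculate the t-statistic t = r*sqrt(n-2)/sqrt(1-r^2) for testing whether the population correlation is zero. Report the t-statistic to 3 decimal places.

Numerator: nΣxy − (Σx)(Σy) = 8·(-797) − (59)(-36) = -4252
Denominator: √[(nΣx²−(Σx)²)(nΣy²−(Σy)²)]
  nΣx²−(Σx)² = 8·551 − 3481 = 927;  nΣy²−(Σy)² = 8·4246 − 1296 = 32672
  √(927·32672) = √30286944 = 5503.3575
r = -4252 / 5503.3575 = -0.7726
t = r·√(n−2)/√(1−r²) = -0.7726·√6 / √(1−0.596911) = -1.892476 / 0.634893 = -2.981

-2.981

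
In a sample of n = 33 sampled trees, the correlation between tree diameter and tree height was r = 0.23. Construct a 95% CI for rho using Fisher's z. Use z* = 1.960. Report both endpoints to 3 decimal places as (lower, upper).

(-0.123, 0.531)

Fisher z: z_r = atanh(r) = ½·ln((1+0.23)/(1−0.23)) = 0.234189
SE(z) = 1/√(n−3) = 1/√30 = 0.182574
95% ⇒ z* = 1.960; margin = 1.960·0.182574 = 0.357845
CI on z-scale: (-0.123656, 0.592034)
Back-transform: tanh(-0.123656) = -0.123030, tanh(0.592034) = 0.531357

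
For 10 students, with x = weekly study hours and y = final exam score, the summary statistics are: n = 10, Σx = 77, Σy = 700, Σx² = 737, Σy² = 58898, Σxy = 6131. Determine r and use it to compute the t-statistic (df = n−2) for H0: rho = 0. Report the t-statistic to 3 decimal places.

Numerator: nΣxy − (Σx)(Σy) = 10·6131 − (77)(700) = 7410
Denominator: √[(nΣx²−(Σx)²)(nΣy²−(Σy)²)]
  nΣx²−(Σx)² = 10·737 − 5929 = 1441;  nΣy²−(Σy)² = 10·58898 − 490000 = 98980
  √(1441·98980) = √142630180 = 11942.7878
r = 7410 / 11942.7878 = 0.6205
t = r·√(n−2)/√(1−r²) = 0.6205·√8 / √(1−0.385020) = 1.755039 / 0.784207 = 2.238

2.238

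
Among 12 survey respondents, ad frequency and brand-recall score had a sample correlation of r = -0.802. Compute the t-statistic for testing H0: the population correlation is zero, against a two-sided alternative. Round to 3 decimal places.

-4.246

t = r·√(n−2) / √(1−r²) with r = -0.802, n = 12
  = -0.802·√10 / √(1 − 0.643204)
  = -0.802·3.162278 / 0.597324
  = -2.536147 / 0.597324 = -4.246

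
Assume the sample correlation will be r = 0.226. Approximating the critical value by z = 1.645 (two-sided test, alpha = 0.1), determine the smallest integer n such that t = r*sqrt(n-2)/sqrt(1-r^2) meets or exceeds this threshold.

r√(n−2)/√(1−r²) ≥ 1.645  ⇔  n−2 ≥ (1.645)²·(1−r²)/r²
(1−r²)/r² = (1−0.051076)/0.051076 = 18.5787
n ≥ 2 + 2.706025·18.5787 = 2 + 50.2744 = 52.2744
⌈52.2744⌉ = 53

53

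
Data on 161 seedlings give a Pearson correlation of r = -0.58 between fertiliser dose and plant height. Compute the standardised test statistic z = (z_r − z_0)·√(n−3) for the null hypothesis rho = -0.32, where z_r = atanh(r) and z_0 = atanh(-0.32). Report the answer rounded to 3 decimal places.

Fisher z: atanh(-0.58) = -0.662463, atanh(-0.32) = -0.331647
z = (z_r − z_0)·√(n−3) = (-0.662463 − (-0.331647))·√158 = -0.330816 · 12.569805 = -4.158

-4.158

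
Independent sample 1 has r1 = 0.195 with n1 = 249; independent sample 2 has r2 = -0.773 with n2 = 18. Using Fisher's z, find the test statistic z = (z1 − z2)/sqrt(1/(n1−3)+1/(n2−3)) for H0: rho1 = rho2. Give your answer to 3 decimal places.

Fisher z-transforms: z1 = atanh(0.195) = 0.197530, z2 = atanh(-0.773) = -1.027739; difference d = 1.225269
Var(d) = 1/246 + 1/15 = 0.0040650 + 0.0666667 = 0.0707317
z = d/√Var(d) = 1.225269 / √0.0707317 = 1.225269 / 0.265954 = 4.607

4.607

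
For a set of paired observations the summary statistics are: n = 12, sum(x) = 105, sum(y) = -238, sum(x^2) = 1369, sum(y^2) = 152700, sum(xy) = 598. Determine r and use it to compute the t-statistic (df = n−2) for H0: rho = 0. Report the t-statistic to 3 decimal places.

S_xy = nΣxy − ΣxΣy = 12·598 − 105·(-238) = 7176 − (-24990) = 32166
S_xx = nΣx² − (Σx)² = 12·1369 − 105² = 16428 − 11025 = 5403
S_yy = nΣy² − (Σy)² = 12·152700 − (-238)² = 1832400 − 56644 = 1775756
r = S_xy / √(S_xx·S_yy) = 32166 / √(5403·1775756) = 32166 / √9594409668 = 32166 / 97951.0575 = 0.3284
t = r·√(n−2)/√(1−r²) = 0.3284·√10 / √(1−0.107847) = 1.038492 / 0.944539 = 1.099

1.099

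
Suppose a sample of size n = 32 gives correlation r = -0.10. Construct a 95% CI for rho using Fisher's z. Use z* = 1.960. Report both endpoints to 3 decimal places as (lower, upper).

Fisher z: z_r = atanh(r) = ½·ln((1+(-0.10))/(1−(-0.10))) = -0.100335
SE(z) = 1/√(n−3) = 1/√29 = 0.185695
95% ⇒ z* = 1.960; margin = 1.960·0.185695 = 0.363962
CI on z-scale: (-0.464297, 0.263627)
Back-transform: tanh(-0.464297) = -0.433580, tanh(0.263627) = 0.257685

(-0.434, 0.258)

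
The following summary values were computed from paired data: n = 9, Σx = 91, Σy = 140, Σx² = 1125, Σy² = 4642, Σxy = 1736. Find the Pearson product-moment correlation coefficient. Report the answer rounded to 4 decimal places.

0.4510

S_xy = nΣxy − ΣxΣy = 9·1736 − 91·140 = 15624 − 12740 = 2884
S_xx = nΣx² − (Σx)² = 9·1125 − 91² = 10125 − 8281 = 1844
S_yy = nΣy² − (Σy)² = 9·4642 − 140² = 41778 − 19600 = 22178
r = S_xy / √(S_xx·S_yy) = 2884 / √(1844·22178) = 2884 / √40896232 = 2884 / 6395.0162 = 0.4510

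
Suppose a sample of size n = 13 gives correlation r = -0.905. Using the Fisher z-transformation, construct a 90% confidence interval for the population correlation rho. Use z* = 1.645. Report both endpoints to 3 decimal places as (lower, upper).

(-0.965, -0.753)

Fisher z: z_r = atanh(r) = ½·ln((1+(-0.905))/(1−(-0.905))) = -1.499180
SE(z) = 1/√(n−3) = 1/√10 = 0.316228
90% ⇒ z* = 1.645; margin = 1.645·0.316228 = 0.520195
CI on z-scale: (-2.019375, -0.978985)
Back-transform: tanh(-2.019375) = -0.965371, tanh(-0.978985) = -0.752626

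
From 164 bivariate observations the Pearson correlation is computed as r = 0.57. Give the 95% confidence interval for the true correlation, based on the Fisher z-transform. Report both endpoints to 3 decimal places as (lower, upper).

z_r = atanh(0.57) = 0.647523;  SE = 1/√(n−3) = 1/√161 = 0.078811
z-limits: 0.647523 ± 1.960·0.078811 = 0.647523 ± 0.154470 = [0.493053, 0.801993]
ρ-limits: (tanh 0.493053, tanh 0.801993) = (0.457, 0.665)

(0.457, 0.665)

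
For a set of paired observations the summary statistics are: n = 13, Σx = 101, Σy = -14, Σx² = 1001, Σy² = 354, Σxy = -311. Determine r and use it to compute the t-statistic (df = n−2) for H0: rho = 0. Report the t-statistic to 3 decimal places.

Numerator: nΣxy − (Σx)(Σy) = 13·(-311) − (101)(-14) = -2629
Denominator: √[(nΣx²−(Σx)²)(nΣy²−(Σy)²)]
  nΣx²−(Σx)² = 13·1001 − 10201 = 2812;  nΣy²−(Σy)² = 13·354 − 196 = 4406
  √(2812·4406) = √12389672 = 3519.8966
r = -2629 / 3519.8966 = -0.7469
t = r·√(n−2)/√(1−r²) = -0.7469·√11 / √(1−0.557860) = -2.477187 / 0.664936 = -3.725

-3.725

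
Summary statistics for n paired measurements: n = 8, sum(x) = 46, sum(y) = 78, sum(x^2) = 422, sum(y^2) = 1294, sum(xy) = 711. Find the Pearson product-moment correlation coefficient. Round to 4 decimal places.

0.9056

Numerator: nΣxy − (Σx)(Σy) = 8·711 − (46)(78) = 2100
Denominator: √[(nΣx²−(Σx)²)(nΣy²−(Σy)²)]
  nΣx²−(Σx)² = 8·422 − 2116 = 1260;  nΣy²−(Σy)² = 8·1294 − 6084 = 4268
  √(1260·4268) = √5377680 = 2318.9825
r = 2100 / 2318.9825 = 0.9056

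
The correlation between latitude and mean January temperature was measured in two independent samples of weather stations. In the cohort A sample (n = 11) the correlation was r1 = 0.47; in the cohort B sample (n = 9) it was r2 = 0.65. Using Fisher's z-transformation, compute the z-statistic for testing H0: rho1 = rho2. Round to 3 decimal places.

-0.491

z1 = atanh(0.47) = 0.510070,  z2 = atanh(0.65) = 0.775299
SE = √(1/(n1−3) + 1/(n2−3)) = √(1/8 + 1/6) = √(0.1250000 + 0.1666667) = √0.2916667 = 0.540062
z = (z1 − z2)/SE = (0.510070 − 0.775299) / 0.540062 = -0.265229 / 0.540062 = -0.491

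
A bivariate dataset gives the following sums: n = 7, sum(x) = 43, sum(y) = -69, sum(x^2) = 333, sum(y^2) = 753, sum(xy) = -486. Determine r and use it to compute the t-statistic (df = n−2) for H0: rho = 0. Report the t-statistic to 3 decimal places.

-4.089

Numerator: nΣxy − (Σx)(Σy) = 7·(-486) − (43)(-69) = -435
Denominator: √[(nΣx²−(Σx)²)(nΣy²−(Σy)²)]
  nΣx²−(Σx)² = 7·333 − 1849 = 482;  nΣy²−(Σy)² = 7·753 − 4761 = 510
  √(482·510) = √245820 = 495.8024
r = -435 / 495.8024 = -0.8774
t = r·√(n−2)/√(1−r²) = -0.8774·√5 / √(1−0.769831) = -1.961926 / 0.479759 = -4.089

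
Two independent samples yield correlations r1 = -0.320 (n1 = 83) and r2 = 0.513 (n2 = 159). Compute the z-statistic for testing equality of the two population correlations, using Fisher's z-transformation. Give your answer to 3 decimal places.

z1 = atanh(-0.320) = -0.331647,  z2 = atanh(0.513) = 0.566793
SE = √(1/(n1−3) + 1/(n2−3)) = √(1/80 + 1/156) = √(0.0125000 + 0.0064103) = √0.0189103 = 0.137515
z = (z1 − z2)/SE = (-0.331647 − 0.566793) / 0.137515 = -0.898440 / 0.137515 = -6.533

-6.533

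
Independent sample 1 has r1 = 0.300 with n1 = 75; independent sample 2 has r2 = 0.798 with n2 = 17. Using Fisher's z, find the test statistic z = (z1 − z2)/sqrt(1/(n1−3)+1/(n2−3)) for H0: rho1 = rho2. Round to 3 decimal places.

-2.683

z1 = atanh(0.300) = 0.309520,  z2 = atanh(0.798) = 1.093081
SE = √(1/(n1−3) + 1/(n2−3)) = √(1/72 + 1/14) = √(0.0138889 + 0.0714286) = √0.0853175 = 0.292092
z = (z1 − z2)/SE = (0.309520 − 1.093081) / 0.292092 = -0.783561 / 0.292092 = -2.683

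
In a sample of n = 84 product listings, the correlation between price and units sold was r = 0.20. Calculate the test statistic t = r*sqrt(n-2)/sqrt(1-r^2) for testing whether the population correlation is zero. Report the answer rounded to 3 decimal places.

1 − r² = 1 − 0.0400 = 0.9600;  √(1−r²) = 0.979796
√(n−2) = √82 = 9.055385
t = r·√(n−2)/√(1−r²) = 0.20 · 9.055385 / 0.979796 = 1.848

1.848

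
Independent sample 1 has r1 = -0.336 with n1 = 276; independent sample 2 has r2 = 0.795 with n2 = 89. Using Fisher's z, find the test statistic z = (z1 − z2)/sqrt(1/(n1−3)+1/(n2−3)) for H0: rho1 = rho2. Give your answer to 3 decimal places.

-11.600

z1 = atanh(-0.336) = -0.349577,  z2 = atanh(0.795) = 1.084875
SE = √(1/(n1−3) + 1/(n2−3)) = √(1/273 + 1/86) = √(0.0036630 + 0.0116279) = √0.0152909 = 0.123656
z = (z1 − z2)/SE = (-0.349577 − 1.084875) / 0.123656 = -1.434452 / 0.123656 = -11.600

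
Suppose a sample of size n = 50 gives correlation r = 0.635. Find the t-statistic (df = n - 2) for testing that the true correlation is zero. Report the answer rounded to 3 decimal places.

1 − r² = 1 − 0.403225 = 0.596775;  √(1−r²) = 0.772512
√(n−2) = √48 = 6.928203
t = r·√(n−2)/√(1−r²) = 0.635 · 6.928203 / 0.772512 = 5.695

5.695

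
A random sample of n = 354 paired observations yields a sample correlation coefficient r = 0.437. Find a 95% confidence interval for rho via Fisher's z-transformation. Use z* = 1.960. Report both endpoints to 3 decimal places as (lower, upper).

z_r = atanh(0.437) = 0.468517;  SE = 1/√(n−3) = 1/√351 = 0.053376
z-limits: 0.468517 ± 1.960·0.053376 = 0.468517 ± 0.104617 = [0.363900, 0.573134]
ρ-limits: (tanh 0.363900, tanh 0.573134) = (0.349, 0.518)

(0.349, 0.518)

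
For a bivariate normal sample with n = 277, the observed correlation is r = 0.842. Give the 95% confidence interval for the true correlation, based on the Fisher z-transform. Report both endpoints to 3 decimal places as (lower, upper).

(0.804, 0.873)

z_r = atanh(0.842) = 1.228006;  SE = 1/√(n−3) = 1/√274 = 0.060412
z-limits: 1.228006 ± 1.960·0.060412 = 1.228006 ± 0.118408 = [1.109598, 1.346414]
ρ-limits: (tanh 1.109598, tanh 1.346414) = (0.804, 0.873)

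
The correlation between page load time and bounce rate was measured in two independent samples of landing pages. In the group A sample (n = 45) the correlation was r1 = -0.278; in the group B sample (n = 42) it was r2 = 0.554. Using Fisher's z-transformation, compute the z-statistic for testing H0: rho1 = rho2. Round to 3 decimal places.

-4.091

z1 = atanh(-0.278) = -0.285513,  z2 = atanh(0.554) = 0.624134
SE = √(1/(n1−3) + 1/(n2−3)) = √(1/42 + 1/39) = √(0.0238095 + 0.0256410) = √0.0494505 = 0.222375
z = (z1 − z2)/SE = (-0.285513 − 0.624134) / 0.222375 = -0.909647 / 0.222375 = -4.091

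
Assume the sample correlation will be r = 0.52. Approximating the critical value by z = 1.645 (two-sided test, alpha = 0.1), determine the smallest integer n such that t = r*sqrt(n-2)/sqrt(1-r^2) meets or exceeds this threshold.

Need r·√(n−2)/√(1−r²) ≥ 1.645
√(n−2) ≥ 1.645·√(1−0.2704) / 0.52 = 1.645·0.854166 / 0.52 = 2.7021
n−2 ≥ 7.3013  ⇒  n ≥ 9.3013
Smallest integer n = 10

10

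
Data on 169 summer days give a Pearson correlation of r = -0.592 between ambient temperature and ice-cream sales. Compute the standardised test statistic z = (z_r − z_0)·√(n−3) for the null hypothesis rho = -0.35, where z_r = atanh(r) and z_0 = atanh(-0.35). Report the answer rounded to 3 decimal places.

-4.062

Fisher z: atanh(-0.592) = -0.680740, atanh(-0.35) = -0.365444
z = (z_r − z_0)·√(n−3) = (-0.680740 − (-0.365444))·√166 = -0.315296 · 12.884099 = -4.062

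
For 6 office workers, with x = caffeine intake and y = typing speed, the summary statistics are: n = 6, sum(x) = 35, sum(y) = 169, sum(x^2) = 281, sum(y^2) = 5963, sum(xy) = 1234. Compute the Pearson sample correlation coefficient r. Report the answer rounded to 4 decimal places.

0.8163

Numerator: nΣxy − (Σx)(Σy) = 6·1234 − (35)(169) = 1489
Denominator: √[(nΣx²−(Σx)²)(nΣy²−(Σy)²)]
  nΣx²−(Σx)² = 6·281 − 1225 = 461;  nΣy²−(Σy)² = 6·5963 − 28561 = 7217
  √(461·7217) = √3327037 = 1824.0167
r = 1489 / 1824.0167 = 0.8163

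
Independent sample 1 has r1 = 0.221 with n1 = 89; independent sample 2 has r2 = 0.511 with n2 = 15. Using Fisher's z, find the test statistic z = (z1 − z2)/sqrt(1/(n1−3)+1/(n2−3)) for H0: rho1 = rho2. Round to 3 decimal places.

-1.101

z1 = atanh(0.221) = 0.224707,  z2 = atanh(0.511) = 0.564082
SE = √(1/(n1−3) + 1/(n2−3)) = √(1/86 + 1/12) = √(0.0116279 + 0.0833333) = √0.0949612 = 0.308158
z = (z1 − z2)/SE = (0.224707 − 0.564082) / 0.308158 = -0.339375 / 0.308158 = -1.101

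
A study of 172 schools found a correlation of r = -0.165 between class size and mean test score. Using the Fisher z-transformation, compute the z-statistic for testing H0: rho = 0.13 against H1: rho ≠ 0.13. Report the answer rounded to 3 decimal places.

Fisher z: atanh(-0.165) = -0.166522, atanh(0.13) = 0.130740
z = (z_r − z_0)·√(n−3) = (-0.166522 − 0.130740)·√169 = -0.297262 · 13.000000 = -3.864

-3.864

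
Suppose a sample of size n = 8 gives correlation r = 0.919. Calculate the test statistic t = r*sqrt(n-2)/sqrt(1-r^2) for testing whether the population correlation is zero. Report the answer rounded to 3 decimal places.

t = r·√(n−2) / √(1−r²) with r = 0.919, n = 8
  = 0.919·√6 / √(1 − 0.844561)
  = 0.919·2.449490 / 0.394258
  = 2.251081 / 0.394258 = 5.710

5.710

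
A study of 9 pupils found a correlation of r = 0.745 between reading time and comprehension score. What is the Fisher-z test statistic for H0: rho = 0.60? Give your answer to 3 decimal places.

Fisher z: atanh(0.745) = 0.961623, atanh(0.60) = 0.693147
z = (z_r − z_0)·√(n−3) = (0.961623 − 0.693147)·√6 = 0.268476 · 2.449490 = 0.658

0.658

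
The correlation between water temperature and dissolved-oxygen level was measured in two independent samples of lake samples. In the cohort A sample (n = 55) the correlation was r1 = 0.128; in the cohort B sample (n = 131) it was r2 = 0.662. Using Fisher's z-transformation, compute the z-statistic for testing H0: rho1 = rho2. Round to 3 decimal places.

Fisher z-transforms: z1 = atanh(0.128) = 0.128706, z2 = atanh(0.662) = 0.796366; difference d = -0.667660
Var(d) = 1/52 + 1/128 = 0.0192308 + 0.0078125 = 0.0270433
z = d/√Var(d) = -0.667660 / √0.0270433 = -0.667660 / 0.164448 = -4.060

-4.060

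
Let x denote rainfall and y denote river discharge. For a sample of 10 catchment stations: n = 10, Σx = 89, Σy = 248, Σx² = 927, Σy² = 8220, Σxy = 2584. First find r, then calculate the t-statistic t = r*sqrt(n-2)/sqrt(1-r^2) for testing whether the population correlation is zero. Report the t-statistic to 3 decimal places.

2.877

Numerator: nΣxy − (Σx)(Σy) = 10·2584 − (89)(248) = 3768
Denominator: √[(nΣx²−(Σx)²)(nΣy²−(Σy)²)]
  nΣx²−(Σx)² = 10·927 − 7921 = 1349;  nΣy²−(Σy)² = 10·8220 − 61504 = 20696
  √(1349·20696) = √27918904 = 5283.8342
r = 3768 / 5283.8342 = 0.7131
t = r·√(n−2)/√(1−r²) = 0.7131·√8 / √(1−0.508512) = 2.016951 / 0.701062 = 2.877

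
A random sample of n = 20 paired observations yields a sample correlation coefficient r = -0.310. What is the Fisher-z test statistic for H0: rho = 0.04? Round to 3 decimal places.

-1.487

z_r = atanh(-0.310) = -0.320545,  z_0 = atanh(0.04) = 0.040021
SE = 1/√(n−3) = 1/√17 = 0.242536
z = (z_r − z_0)/SE = (-0.320545 − 0.040021) / 0.242536 = -0.360566 / 0.242536 = -1.487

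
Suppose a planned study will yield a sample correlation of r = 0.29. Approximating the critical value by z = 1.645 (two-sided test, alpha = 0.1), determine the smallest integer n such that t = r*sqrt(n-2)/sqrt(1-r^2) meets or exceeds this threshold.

32

r√(n−2)/√(1−r²) ≥ 1.645  ⇔  n−2 ≥ (1.645)²·(1−r²)/r²
(1−r²)/r² = (1−0.0841)/0.0841 = 10.8906
n ≥ 2 + 2.706025·10.8906 = 2 + 29.4702 = 31.4702
⌈31.4702⌉ = 32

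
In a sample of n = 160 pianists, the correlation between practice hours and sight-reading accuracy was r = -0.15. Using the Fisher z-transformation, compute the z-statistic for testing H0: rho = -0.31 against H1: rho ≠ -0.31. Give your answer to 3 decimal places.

z_r = atanh(-0.15) = -0.151140,  z_0 = atanh(-0.31) = -0.320545
SE = 1/√(n−3) = 1/√157 = 0.079809
z = (z_r − z_0)/SE = (-0.151140 − (-0.320545)) / 0.079809 = 0.169405 / 0.079809 = 2.123

2.123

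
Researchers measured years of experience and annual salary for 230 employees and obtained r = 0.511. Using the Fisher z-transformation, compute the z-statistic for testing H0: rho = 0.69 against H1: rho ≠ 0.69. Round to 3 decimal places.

-4.277

Fisher z: atanh(0.511) = 0.564082, atanh(0.69) = 0.847956
z = (z_r − z_0)·√(n−3) = (0.564082 − 0.847956)·√227 = -0.283874 · 15.066519 = -4.277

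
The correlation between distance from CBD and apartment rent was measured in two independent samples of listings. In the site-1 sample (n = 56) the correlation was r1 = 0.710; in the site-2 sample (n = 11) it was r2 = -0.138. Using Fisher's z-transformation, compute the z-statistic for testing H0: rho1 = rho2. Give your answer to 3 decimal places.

Fisher z-transforms: z1 = atanh(0.710) = 0.887184, z2 = atanh(-0.138) = -0.138886; difference d = 1.026070
Var(d) = 1/53 + 1/8 = 0.0188679 + 0.1250000 = 0.1438679
z = d/√Var(d) = 1.026070 / √0.1438679 = 1.026070 / 0.379299 = 2.705

2.705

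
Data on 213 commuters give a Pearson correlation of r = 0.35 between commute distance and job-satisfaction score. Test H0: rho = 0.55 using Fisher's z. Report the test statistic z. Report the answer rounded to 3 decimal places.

Fisher z: atanh(0.35) = 0.365444, atanh(0.55) = 0.618381
z = (z_r − z_0)·√(n−3) = (0.365444 − 0.618381)·√210 = -0.252937 · 14.491377 = -3.665

-3.665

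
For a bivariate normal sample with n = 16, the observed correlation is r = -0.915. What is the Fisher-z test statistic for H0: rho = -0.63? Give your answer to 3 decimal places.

z_r = atanh(-0.915) = -1.557411,  z_0 = atanh(-0.63) = -0.741416
SE = 1/√(n−3) = 1/√13 = 0.277350
z = (z_r − z_0)/SE = (-1.557411 − (-0.741416)) / 0.277350 = -0.815995 / 0.277350 = -2.942

-2.942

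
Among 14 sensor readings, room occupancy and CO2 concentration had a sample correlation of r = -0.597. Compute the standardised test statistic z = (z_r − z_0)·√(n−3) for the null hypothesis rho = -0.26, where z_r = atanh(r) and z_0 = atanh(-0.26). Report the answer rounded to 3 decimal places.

-1.401

Fisher z: atanh(-0.597) = -0.688473, atanh(-0.26) = -0.266108
z = (z_r − z_0)·√(n−3) = (-0.688473 − (-0.266108))·√11 = -0.422365 · 3.316625 = -1.401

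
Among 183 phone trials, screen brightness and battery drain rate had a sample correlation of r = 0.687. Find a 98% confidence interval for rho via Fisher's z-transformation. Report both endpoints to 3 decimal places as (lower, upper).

Fisher z: z_r = atanh(r) = ½·ln((1+0.687)/(1−0.687)) = 0.842252
SE(z) = 1/√(n−3) = 1/√180 = 0.074536
98% ⇒ z* = 2.326; margin = 2.326·0.074536 = 0.173371
CI on z-scale: (0.668881, 1.015623)
Back-transform: tanh(0.668881) = 0.584243, tanh(1.015623) = 0.768078

(0.584, 0.768)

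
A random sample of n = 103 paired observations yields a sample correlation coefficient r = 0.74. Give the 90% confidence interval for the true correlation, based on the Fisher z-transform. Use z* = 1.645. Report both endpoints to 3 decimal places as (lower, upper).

(0.656, 0.806)

Fisher z: z_r = atanh(r) = ½·ln((1+0.74)/(1−0.74)) = 0.950479
SE(z) = 1/√(n−3) = 1/√100 = 0.100000
90% ⇒ z* = 1.645; margin = 1.645·0.100000 = 0.164500
CI on z-scale: (0.785979, 1.114979)
Back-transform: tanh(0.785979) = 0.656125, tanh(1.114979) = 0.805815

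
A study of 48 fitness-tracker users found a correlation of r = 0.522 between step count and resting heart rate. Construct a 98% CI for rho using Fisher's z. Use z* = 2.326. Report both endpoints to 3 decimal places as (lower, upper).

z_r = atanh(0.522) = 0.579085;  SE = 1/√(n−3) = 1/√45 = 0.149071
z-limits: 0.579085 ± 2.326·0.149071 = 0.579085 ± 0.346739 = [0.232346, 0.925824]
ρ-limits: (tanh 0.232346, tanh 0.925824) = (0.228, 0.729)

(0.228, 0.729)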